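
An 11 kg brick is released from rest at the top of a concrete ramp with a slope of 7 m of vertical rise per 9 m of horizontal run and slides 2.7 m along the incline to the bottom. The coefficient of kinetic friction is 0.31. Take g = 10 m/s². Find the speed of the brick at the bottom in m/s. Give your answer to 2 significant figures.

The weight component along the incline is mg sin 37.87° = 67.533 N and the normal force is N = mg cos 37.87° = 86.829 N.
Friction up the slope is f = μN = 0.31 × 86.829 = 26.917 N, so the net downslope force is 67.533 − 26.917 = 40.616 N and a = 40.616 / 11 = 3.6924 m/s².
Starting from rest over a distance of 2.7 m, v² = 2aL = 2 × 3.6924 × 2.7 = 19.9390, so v = 4.4653 m/s.

4.5 m/s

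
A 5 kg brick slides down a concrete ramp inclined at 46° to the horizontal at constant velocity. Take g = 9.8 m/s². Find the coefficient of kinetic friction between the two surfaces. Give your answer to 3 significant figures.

1.04

At constant velocity the net force along the incline is zero: mg sin 46° = μ mg cos 46°.
So μ = tan 46° = 0.7193 / 0.6947 = 1.0354.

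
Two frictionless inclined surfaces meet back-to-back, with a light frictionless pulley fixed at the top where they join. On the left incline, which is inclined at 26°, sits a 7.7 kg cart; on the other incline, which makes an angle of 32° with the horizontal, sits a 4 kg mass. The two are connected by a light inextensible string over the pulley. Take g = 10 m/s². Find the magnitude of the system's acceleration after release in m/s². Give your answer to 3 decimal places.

Resolve each weight along its own incline: the 7.7 kg mass has component 7.7 × 10 × sin 26° = 33.755 N down its slope, and the 4 kg mass has 4 × 10 × sin 32° = 21.197 N down its slope.
The 7.7 kg side's 33.755 N exceeds the other side's 21.197 N, so that mass slides down and the 4 kg mass slides up. Taking that direction as positive, Newton's second law for the whole system gives 33.755 − 21.197 = (7.7 + 4) a, so a = 12.558 / 11.7 = 1.0733 m/s².

1.073 m/s²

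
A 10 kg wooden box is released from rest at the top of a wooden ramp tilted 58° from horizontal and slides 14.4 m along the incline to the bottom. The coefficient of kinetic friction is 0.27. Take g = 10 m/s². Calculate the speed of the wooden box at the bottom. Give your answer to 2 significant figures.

14 m/s

The weight component along the incline is mg sin 58° = 84.805 N and the normal force is N = mg cos 58° = 52.992 N.
Friction up the slope is f = μN = 0.27 × 52.992 = 14.308 N, so the net downslope force is 84.805 − 14.308 = 70.497 N and a = 70.497 / 10 = 7.0497 m/s².
Starting from rest over a distance of 14.4 m, v² = 2aL = 2 × 7.0497 × 14.4 = 203.0314, so v = 14.2489 m/s.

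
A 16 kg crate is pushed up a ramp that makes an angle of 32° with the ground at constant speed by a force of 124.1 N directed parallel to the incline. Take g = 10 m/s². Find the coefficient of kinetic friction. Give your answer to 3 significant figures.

At constant speed ΣF = 0 along the incline. The applied 124.1 N acts up the slope; the weight component mg sin 32° = 84.787 N and kinetic friction μN both act down the slope.
So 124.1 = 84.787 + μ × 135.688, giving μ = (124.1 − 84.787) / 135.688 = 0.2897.

0.290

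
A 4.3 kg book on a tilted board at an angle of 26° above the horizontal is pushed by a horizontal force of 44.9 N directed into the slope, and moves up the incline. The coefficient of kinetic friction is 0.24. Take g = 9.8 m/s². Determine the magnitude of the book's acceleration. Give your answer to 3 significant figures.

1.88 m/s²

The horizontal push has components F cos 26° = 44.9 × 0.8988 = 40.356 N up the incline and F sin 26° = 44.9 × 0.4384 = 19.684 N pressing into the surface.
The normal force is therefore N = mg cos 26° + F sin 26° = 37.875 + 19.684 = 57.559 N, and kinetic friction down the slope is μN = 0.24 × 57.559 = 13.814 N.
Along the incline: F cos 26° − mg sin 26° − μN = ma, so 40.356 − 18.474 − 13.814 = 4.3 a, giving a = 1.8763 m/s².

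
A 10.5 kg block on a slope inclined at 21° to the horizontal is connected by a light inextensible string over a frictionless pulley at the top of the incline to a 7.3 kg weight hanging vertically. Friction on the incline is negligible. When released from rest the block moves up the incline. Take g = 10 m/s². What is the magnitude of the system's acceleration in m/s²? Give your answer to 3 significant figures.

For the block on the incline: the weight component along the slope is m₁g sin 21° = 10.5 × 10 × 0.3584 = 37.632 N and the normal force is N = m₁g cos 21° = 98.026 N.
Newton's second law for the block (up-slope positive): T − 37.632 = 10.5 a. For the hanging weight (downward positive): 7.3 × 10 − T = 7.3 a.
Adding the two equations eliminates T: 35.368 = 17.8 a, so a = 1.9870 m/s².

1.99 m/s²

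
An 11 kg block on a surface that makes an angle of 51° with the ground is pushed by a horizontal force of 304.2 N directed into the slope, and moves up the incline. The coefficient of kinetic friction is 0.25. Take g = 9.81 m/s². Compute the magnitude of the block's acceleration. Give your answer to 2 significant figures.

The horizontal push has components F cos 51° = 304.2 × 0.6293 = 191.433 N up the incline and F sin 51° = 304.2 × 0.7771 = 236.394 N pressing into the surface.
The normal force is therefore N = mg cos 51° + F sin 51° = 67.908 + 236.394 = 304.302 N, and kinetic friction down the slope is μN = 0.25 × 304.302 = 76.076 N.
Along the incline: F cos 51° − mg sin 51° − μN = ma, so 191.433 − 83.857 − 76.076 = 11 a, giving a = 2.8636 m/s².

2.9 m/s²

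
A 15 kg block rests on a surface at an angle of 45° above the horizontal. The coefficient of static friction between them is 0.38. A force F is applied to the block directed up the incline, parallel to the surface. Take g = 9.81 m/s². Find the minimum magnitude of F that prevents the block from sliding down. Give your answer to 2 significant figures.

The normal force is N = mg cos 45° = 104.051 N. With F at its minimum the block is on the verge of sliding down, so static friction is at its maximum μ_s N = 0.38 × 104.051 = 39.539 N and acts up the slope.
Equilibrium along the incline: F + μ_s N = mg sin 45°, so F = 104.051 − 39.539 = 64.512 N.

65 N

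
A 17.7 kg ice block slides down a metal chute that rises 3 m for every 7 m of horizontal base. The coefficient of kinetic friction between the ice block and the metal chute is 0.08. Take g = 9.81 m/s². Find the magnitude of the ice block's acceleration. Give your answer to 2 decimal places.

Resolving the weight along the incline: the component pulling the ice block down the slope is mg sin 23.20° = 17.7 × 9.81 × 0.3939 = 68.396 N, and the normal force is N = mg cos 23.20° = 17.7 × 9.81 × 0.9191 = 159.590 N.
Kinetic friction acts up the slope with magnitude f = μN = 0.08 × 159.590 = 12.767 N.
Net force along the incline is 68.396 − 12.767 = 55.629 N, so a = 55.629 / 17.7 = 3.1429 m/s².

3.14 m/s²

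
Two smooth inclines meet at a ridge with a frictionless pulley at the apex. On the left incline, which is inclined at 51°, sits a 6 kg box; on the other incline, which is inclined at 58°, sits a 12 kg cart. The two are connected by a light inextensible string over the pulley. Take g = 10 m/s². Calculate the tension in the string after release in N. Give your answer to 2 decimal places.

65.01 N

Resolve each weight along its own incline: the 6 kg mass has component 6 × 10 × sin 51° = 46.629 N down its slope, and the 12 kg mass has 12 × 10 × sin 58° = 101.766 N down its slope.
The 12 kg side's 101.766 N exceeds the other side's 46.629 N, so that mass slides down and the 6 kg mass slides up. Taking that direction as positive, Newton's second law for the whole system gives 101.766 − 46.629 = (6 + 12) a, so a = 55.137 / 18 = 3.0632 m/s².
For the 6 kg mass (up-slope positive): T − 46.629 = 6 × 3.0632, so T = 65.008 N.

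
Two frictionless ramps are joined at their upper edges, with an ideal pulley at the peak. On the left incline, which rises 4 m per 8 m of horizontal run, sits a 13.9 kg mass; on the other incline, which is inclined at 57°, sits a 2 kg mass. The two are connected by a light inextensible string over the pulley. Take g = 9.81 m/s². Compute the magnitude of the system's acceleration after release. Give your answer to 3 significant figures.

2.80 m/s²

Resolve each weight along its own incline: the 13.9 kg mass has component 13.9 × 9.81 × sin 26.57° = 60.982 N down its slope, and the 2 kg mass has 2 × 9.81 × sin 57° = 16.455 N down its slope.
The 13.9 kg side's 60.982 N exceeds the other side's 16.455 N, so that mass slides down and the 2 kg mass slides up. Taking that direction as positive, Newton's second law for the whole system gives 60.982 − 16.455 = (13.9 + 2) a, so a = 44.527 / 15.9 = 2.8004 m/s².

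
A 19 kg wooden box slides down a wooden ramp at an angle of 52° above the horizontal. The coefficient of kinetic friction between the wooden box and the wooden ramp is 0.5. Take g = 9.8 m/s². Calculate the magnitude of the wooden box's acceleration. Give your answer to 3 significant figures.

4.71 m/s²

Resolving the weight along the incline: the component pulling the wooden box down the slope is mg sin 52° = 19 × 9.8 × 0.7880 = 146.726 N, and the normal force is N = mg cos 52° = 19 × 9.8 × 0.6157 = 114.643 N.
Kinetic friction acts up the slope with magnitude f = μN = 0.5 × 114.643 = 57.322 N.
Net force along the incline is 146.726 − 57.322 = 89.404 N, so a = 89.404 / 19 = 4.7055 m/s².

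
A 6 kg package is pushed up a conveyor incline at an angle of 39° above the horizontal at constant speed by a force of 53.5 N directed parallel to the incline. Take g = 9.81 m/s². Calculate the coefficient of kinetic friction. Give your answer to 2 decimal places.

At constant speed ΣF = 0 along the incline. The applied 53.5 N acts up the slope; the weight component mg sin 39° = 37.042 N and kinetic friction μN both act down the slope.
So 53.5 = 37.042 + μ × 45.743, giving μ = (53.5 − 37.042) / 45.743 = 0.3598.

0.36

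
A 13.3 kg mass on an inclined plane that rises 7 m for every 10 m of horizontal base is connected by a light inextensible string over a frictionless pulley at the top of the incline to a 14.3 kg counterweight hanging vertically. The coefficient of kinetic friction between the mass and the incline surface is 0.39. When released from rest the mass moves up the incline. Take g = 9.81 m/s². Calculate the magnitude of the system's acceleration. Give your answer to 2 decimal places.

For the mass on the incline: the weight component along the slope is m₁g sin 34.99° = 13.3 × 9.81 × 0.5735 = 74.826 N and the normal force is N = m₁g cos 34.99° = 106.888 N.
Kinetic friction opposes the mass's motion up the incline: f = μN = 0.39 × 106.888 = 41.686 N acting down the slope.
Newton's second law for the mass (up-slope positive): T − 74.826 − 41.686 = 13.3 a. For the hanging counterweight (downward positive): 14.3 × 9.81 − T = 14.3 a.
Adding the two equations eliminates T: 23.771 = 27.6 a, so a = 0.8613 m/s².

0.86 m/s²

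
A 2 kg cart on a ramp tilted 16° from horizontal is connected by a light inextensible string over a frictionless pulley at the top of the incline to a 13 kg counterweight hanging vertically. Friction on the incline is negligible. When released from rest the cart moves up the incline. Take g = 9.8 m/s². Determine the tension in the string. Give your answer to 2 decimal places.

21.67 N

For the cart on the incline: the weight component along the slope is m₁g sin 16° = 2 × 9.8 × 0.2756 = 5.402 N and the normal force is N = m₁g cos 16° = 18.841 N.
Newton's second law for the cart (up-slope positive): T − 5.402 = 2 a. For the hanging counterweight (downward positive): 13 × 9.8 − T = 13 a.
Adding the two equations eliminates T: 121.998 = 15 a, so a = 8.1332 m/s².
Then from the hanging counterweight's equation, T = 13 × (9.8 − 8.1332) = 21.668 N.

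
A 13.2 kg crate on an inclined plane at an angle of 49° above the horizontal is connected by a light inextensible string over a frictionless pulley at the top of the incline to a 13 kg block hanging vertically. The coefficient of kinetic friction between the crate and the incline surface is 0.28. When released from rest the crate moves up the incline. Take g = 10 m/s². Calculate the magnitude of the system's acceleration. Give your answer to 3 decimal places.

For the crate on the incline: the weight component along the slope is m₁g sin 49° = 13.2 × 10 × 0.7547 = 99.620 N and the normal force is N = m₁g cos 49° = 86.600 N.
Kinetic friction opposes the crate's motion up the incline: f = μN = 0.28 × 86.600 = 24.248 N acting down the slope.
Newton's second law for the crate (up-slope positive): T − 99.620 − 24.248 = 13.2 a. For the hanging block (downward positive): 13 × 10 − T = 13 a.
Adding the two equations eliminates T: 6.132 = 26.2 a, so a = 0.2340 m/s².

0.234 m/s²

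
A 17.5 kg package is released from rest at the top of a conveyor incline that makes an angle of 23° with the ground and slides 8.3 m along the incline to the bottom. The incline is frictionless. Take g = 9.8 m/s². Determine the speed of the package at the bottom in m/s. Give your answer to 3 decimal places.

The weight component along the incline is mg sin 23° = 67.010 N and the normal force is N = mg cos 23° = 157.867 N.
With no friction, a = g sin 23° = 3.8292 m/s².
Starting from rest over a distance of 8.3 m, v² = 2aL = 2 × 3.8292 × 8.3 = 63.5647, so v = 7.9727 m/s.

7.973 m/s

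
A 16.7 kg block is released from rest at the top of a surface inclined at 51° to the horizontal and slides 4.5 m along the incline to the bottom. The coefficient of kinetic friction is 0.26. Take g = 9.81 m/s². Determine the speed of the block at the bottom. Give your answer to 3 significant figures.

The weight component along the incline is mg sin 51° = 127.317 N and the normal force is N = mg cos 51° = 103.100 N.
Friction up the slope is f = μN = 0.26 × 103.100 = 26.806 N, so the net downslope force is 127.317 − 26.806 = 100.511 N and a = 100.511 / 16.7 = 6.0186 m/s².
Starting from rest over a distance of 4.5 m, v² = 2aL = 2 × 6.0186 × 4.5 = 54.1674, so v = 7.3599 m/s.

7.36 m/s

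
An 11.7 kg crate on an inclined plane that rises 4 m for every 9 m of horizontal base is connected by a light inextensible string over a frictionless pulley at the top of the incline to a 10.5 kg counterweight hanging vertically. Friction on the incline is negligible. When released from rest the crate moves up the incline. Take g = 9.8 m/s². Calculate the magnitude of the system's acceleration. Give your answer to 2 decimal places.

For the crate on the incline: the weight component along the slope is m₁g sin 23.96° = 11.7 × 9.8 × 0.4061 = 46.563 N and the normal force is N = m₁g cos 23.96° = 104.778 N.
Newton's second law for the crate (up-slope positive): T − 46.563 = 11.7 a. For the hanging counterweight (downward positive): 10.5 × 9.8 − T = 10.5 a.
Adding the two equations eliminates T: 56.337 = 22.2 a, so a = 2.5377 m/s².

2.54 m/s²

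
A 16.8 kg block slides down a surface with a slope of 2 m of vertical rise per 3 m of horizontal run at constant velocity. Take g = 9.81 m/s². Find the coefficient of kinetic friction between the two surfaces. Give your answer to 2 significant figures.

0.67

At constant velocity the net force along the incline is zero: mg sin 33.69° = μ mg cos 33.69°.
So μ = tan 33.69° = 0.5547 / 0.8321 = 0.6666.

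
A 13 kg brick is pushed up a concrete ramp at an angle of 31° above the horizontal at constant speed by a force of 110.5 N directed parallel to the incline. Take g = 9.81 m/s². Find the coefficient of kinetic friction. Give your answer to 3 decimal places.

0.410

At constant speed ΣF = 0 along the incline. The applied 110.5 N acts up the slope; the weight component mg sin 31° = 65.683 N and kinetic friction μN both act down the slope.
So 110.5 = 65.683 + μ × 109.315, giving μ = (110.5 − 65.683) / 109.315 = 0.4100.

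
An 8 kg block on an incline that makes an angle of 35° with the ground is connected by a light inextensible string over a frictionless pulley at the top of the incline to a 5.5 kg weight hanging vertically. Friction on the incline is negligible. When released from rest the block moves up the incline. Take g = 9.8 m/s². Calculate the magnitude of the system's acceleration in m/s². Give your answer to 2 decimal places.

For the block on the incline: the weight component along the slope is m₁g sin 35° = 8 × 9.8 × 0.5736 = 44.970 N and the normal force is N = m₁g cos 35° = 64.222 N.
Newton's second law for the block (up-slope positive): T − 44.970 = 8 a. For the hanging weight (downward positive): 5.5 × 9.8 − T = 5.5 a.
Adding the two equations eliminates T: 8.930 = 13.5 a, so a = 0.6615 m/s².

0.66 m/s²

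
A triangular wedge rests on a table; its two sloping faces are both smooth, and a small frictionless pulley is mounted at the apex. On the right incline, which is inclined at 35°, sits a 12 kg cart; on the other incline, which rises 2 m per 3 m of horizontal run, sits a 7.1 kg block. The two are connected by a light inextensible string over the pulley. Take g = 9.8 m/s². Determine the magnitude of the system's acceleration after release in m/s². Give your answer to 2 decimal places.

1.51 m/s²

Resolve each weight along its own incline: the 12 kg mass has component 12 × 9.8 × sin 35° = 67.453 N down its slope, and the 7.1 kg mass has 7.1 × 9.8 × sin 33.69° = 38.596 N down its slope.
The 12 kg side's 67.453 N exceeds the other side's 38.596 N, so that mass slides down and the 7.1 kg mass slides up. Taking that direction as positive, Newton's second law for the whole system gives 67.453 − 38.596 = (12 + 7.1) a, so a = 28.857 / 19.1 = 1.5108 m/s².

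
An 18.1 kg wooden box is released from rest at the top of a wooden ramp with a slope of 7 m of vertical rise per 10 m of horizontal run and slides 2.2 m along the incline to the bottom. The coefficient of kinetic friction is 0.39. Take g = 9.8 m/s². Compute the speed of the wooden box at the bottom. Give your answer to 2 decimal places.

The weight component along the incline is mg sin 34.99° = 101.721 N and the normal force is N = mg cos 34.99° = 145.315 N.
Friction up the slope is f = μN = 0.39 × 145.315 = 56.673 N, so the net downslope force is 101.721 − 56.673 = 45.048 N and a = 45.048 / 18.1 = 2.4888 m/s².
Starting from rest over a distance of 2.2 m, v² = 2aL = 2 × 2.4888 × 2.2 = 10.9507, so v = 3.3092 m/s.

3.31 m/s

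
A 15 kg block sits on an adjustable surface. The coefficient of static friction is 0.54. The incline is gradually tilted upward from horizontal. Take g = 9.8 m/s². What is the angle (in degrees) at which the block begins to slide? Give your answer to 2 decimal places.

28.37°

At the threshold of sliding, static friction is at its maximum μ_s N and exactly balances the weight component along the incline: mg sin θ = μ_s mg cos θ.
Hence tan θ = μ_s = 0.54, so θ = arctan(0.54) = 28.3690°.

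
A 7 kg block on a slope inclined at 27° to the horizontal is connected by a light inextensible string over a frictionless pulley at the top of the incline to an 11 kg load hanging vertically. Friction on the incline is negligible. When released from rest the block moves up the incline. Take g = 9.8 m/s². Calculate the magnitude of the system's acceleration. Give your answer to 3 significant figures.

For the block on the incline: the weight component along the slope is m₁g sin 27° = 7 × 9.8 × 0.4540 = 31.144 N and the normal force is N = m₁g cos 27° = 61.123 N.
Newton's second law for the block (up-slope positive): T − 31.144 = 7 a. For the hanging load (downward positive): 11 × 9.8 − T = 11 a.
Adding the two equations eliminates T: 76.656 = 18 a, so a = 4.2587 m/s².

4.26 m/s²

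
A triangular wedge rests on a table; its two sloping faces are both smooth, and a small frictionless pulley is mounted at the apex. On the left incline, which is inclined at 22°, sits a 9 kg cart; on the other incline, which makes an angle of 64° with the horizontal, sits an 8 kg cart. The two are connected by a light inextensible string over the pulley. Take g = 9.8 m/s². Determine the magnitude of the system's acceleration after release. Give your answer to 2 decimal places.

2.20 m/s²

Resolve each weight along its own incline: the 9 kg mass has component 9 × 9.8 × sin 22° = 33.040 N down its slope, and the 8 kg mass has 8 × 9.8 × sin 64° = 70.465 N down its slope.
The 8 kg side's 70.465 N exceeds the other side's 33.040 N, so that mass slides down and the 9 kg mass slides up. Taking that direction as positive, Newton's second law for the whole system gives 70.465 − 33.040 = (9 + 8) a, so a = 37.425 / 17 = 2.2015 m/s².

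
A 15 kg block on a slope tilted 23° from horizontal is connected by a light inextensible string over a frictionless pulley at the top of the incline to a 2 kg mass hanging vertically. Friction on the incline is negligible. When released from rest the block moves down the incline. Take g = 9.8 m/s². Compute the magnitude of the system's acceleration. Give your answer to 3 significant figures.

For the block on the incline: the weight component along the slope is m₁g sin 23° = 15 × 9.8 × 0.3907 = 57.433 N and the normal force is N = m₁g cos 23° = 135.314 N.
Newton's second law for the block (down-slope positive): 57.433 − T = 15 a. For the hanging mass (upward positive): T − 2 × 9.8 = 2 a.
Adding the two equations eliminates T: 37.833 = 17 a, so a = 2.2255 m/s².

2.23 m/s²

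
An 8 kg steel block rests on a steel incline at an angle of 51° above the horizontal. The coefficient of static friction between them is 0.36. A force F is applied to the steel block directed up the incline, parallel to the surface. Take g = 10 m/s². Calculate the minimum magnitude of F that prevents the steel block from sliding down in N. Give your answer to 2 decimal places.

The normal force is N = mg cos 51° = 50.346 N. With F at its minimum the steel block is on the verge of sliding down, so static friction is at its maximum μ_s N = 0.36 × 50.346 = 18.125 N and acts up the slope.
Equilibrium along the incline: F + μ_s N = mg sin 51°, so F = 62.172 − 18.125 = 44.047 N.

44.05 N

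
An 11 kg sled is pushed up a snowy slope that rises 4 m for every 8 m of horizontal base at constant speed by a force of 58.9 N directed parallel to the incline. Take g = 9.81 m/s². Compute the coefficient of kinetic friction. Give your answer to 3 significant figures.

0.110

At constant speed ΣF = 0 along the incline. The applied 58.9 N acts up the slope; the weight component mg sin 26.57° = 48.259 N and kinetic friction μN both act down the slope.
So 58.9 = 48.259 + μ × 96.518, giving μ = (58.9 − 48.259) / 96.518 = 0.1102.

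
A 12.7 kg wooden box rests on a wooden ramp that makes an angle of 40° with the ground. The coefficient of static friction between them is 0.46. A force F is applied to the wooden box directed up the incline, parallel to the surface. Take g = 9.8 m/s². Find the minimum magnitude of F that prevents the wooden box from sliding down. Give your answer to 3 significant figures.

36.1 N

The normal force is N = mg cos 40° = 95.342 N. With F at its minimum the wooden box is on the verge of sliding down, so static friction is at its maximum μ_s N = 0.46 × 95.342 = 43.857 N and acts up the slope.
Equilibrium along the incline: F + μ_s N = mg sin 40°, so F = 80.001 − 43.857 = 36.144 N.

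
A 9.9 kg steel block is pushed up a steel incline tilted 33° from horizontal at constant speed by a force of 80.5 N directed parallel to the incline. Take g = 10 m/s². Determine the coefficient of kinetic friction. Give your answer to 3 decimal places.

At constant speed ΣF = 0 along the incline. The applied 80.5 N acts up the slope; the weight component mg sin 33° = 53.919 N and kinetic friction μN both act down the slope.
So 80.5 = 53.919 + μ × 83.028, giving μ = (80.5 − 53.919) / 83.028 = 0.3201.

0.320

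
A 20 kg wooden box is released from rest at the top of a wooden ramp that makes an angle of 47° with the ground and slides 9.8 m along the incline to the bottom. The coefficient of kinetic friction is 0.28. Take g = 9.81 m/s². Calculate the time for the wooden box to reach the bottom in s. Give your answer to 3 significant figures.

1.92 s

The weight component along the incline is mg sin 47° = 143.492 N and the normal force is N = mg cos 47° = 133.808 N.
Friction up the slope is f = μN = 0.28 × 133.808 = 37.466 N, so the net downslope force is 143.492 − 37.466 = 106.026 N and a = 106.026 / 20 = 5.3013 m/s².
Starting from rest, L = ½at², so t = √(2L/a) = √(2 × 9.8 / 5.3013) = 1.9228 s.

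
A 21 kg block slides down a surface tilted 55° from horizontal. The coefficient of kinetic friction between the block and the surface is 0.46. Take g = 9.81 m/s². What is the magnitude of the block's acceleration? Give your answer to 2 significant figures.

5.4 m/s²

Resolving the weight along the incline: the component pulling the block down the slope is mg sin 55° = 21 × 9.81 × 0.8192 = 168.763 N, and the normal force is N = mg cos 55° = 21 × 9.81 × 0.5736 = 118.167 N.
Kinetic friction acts up the slope with magnitude f = μN = 0.46 × 118.167 = 54.357 N.
Net force along the incline is 168.763 − 54.357 = 114.406 N, so a = 114.406 / 21 = 5.4479 m/s².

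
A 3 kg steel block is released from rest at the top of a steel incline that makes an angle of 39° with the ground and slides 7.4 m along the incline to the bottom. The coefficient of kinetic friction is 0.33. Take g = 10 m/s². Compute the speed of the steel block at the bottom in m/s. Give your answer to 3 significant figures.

7.43 m/s

The weight component along the incline is mg sin 39° = 18.880 N and the normal force is N = mg cos 39° = 23.314 N.
Friction up the slope is f = μN = 0.33 × 23.314 = 7.694 N, so the net downslope force is 18.880 − 7.694 = 11.186 N and a = 11.186 / 3 = 3.7287 m/s².
Starting from rest over a distance of 7.4 m, v² = 2aL = 2 × 3.7287 × 7.4 = 55.1848, so v = 7.4286 m/s.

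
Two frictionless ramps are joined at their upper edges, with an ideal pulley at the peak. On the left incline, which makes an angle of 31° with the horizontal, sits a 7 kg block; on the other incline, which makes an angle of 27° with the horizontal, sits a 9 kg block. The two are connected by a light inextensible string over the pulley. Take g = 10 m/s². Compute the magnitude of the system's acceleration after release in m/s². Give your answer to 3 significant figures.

Resolve each weight along its own incline: the 7 kg mass has component 7 × 10 × sin 31° = 36.053 N down its slope, and the 9 kg mass has 9 × 10 × sin 27° = 40.859 N down its slope.
The 9 kg side's 40.859 N exceeds the other side's 36.053 N, so that mass slides down and the 7 kg mass slides up. Taking that direction as positive, Newton's second law for the whole system gives 40.859 − 36.053 = (7 + 9) a, so a = 4.806 / 16 = 0.3004 m/s².

0.300 m/s²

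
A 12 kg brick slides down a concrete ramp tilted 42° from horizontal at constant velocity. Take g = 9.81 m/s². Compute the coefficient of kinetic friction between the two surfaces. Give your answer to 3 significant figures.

At constant velocity the net force along the incline is zero: mg sin 42° = μ mg cos 42°.
So μ = tan 42° = 0.6691 / 0.7431 = 0.9004.

0.900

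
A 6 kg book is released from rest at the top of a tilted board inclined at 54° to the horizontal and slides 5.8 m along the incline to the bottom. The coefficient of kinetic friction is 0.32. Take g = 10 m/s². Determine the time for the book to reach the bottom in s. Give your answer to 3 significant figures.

The weight component along the incline is mg sin 54° = 48.541 N and the normal force is N = mg cos 54° = 35.267 N.
Friction up the slope is f = μN = 0.32 × 35.267 = 11.285 N, so the net downslope force is 48.541 − 11.285 = 37.256 N and a = 37.256 / 6 = 6.2093 m/s².
Starting from rest, L = ½at², so t = √(2L/a) = √(2 × 5.8 / 6.2093) = 1.3668 s.

1.37 s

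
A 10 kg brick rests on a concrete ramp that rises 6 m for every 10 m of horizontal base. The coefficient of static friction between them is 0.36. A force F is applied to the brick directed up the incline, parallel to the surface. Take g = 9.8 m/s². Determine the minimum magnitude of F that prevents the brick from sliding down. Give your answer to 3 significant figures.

The normal force is N = mg cos 30.96° = 84.034 N. With F at its minimum the brick is on the verge of sliding down, so static friction is at its maximum μ_s N = 0.36 × 84.034 = 30.252 N and acts up the slope.
Equilibrium along the incline: F + μ_s N = mg sin 30.96°, so F = 50.421 − 30.252 = 20.169 N.

20.2 N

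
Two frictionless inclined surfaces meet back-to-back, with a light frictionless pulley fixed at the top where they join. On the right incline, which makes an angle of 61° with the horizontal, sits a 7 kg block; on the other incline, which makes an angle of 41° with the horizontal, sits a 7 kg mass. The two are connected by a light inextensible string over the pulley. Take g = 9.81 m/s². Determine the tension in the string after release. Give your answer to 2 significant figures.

Resolve each weight along its own incline: the 7 kg mass has component 7 × 9.81 × sin 61° = 60.060 N down its slope, and the 7 kg mass has 7 × 9.81 × sin 41° = 45.052 N down its slope.
The 7 kg side's 60.060 N exceeds the other side's 45.052 N, so that mass slides down and the 7 kg mass slides up. Taking that direction as positive, Newton's second law for the whole system gives 60.060 − 45.052 = (7 + 7) a, so a = 15.008 / 14 = 1.0720 m/s².
For the 7 kg mass (up-slope positive): T − 45.052 = 7 × 1.0720, so T = 52.556 N.

53 N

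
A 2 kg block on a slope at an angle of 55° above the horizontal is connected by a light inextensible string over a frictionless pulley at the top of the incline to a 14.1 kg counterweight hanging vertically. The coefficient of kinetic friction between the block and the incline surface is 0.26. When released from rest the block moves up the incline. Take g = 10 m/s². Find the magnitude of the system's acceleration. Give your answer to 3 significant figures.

7.55 m/s²

For the block on the incline: the weight component along the slope is m₁g sin 55° = 2 × 10 × 0.8192 = 16.384 N and the normal force is N = m₁g cos 55° = 11.472 N.
Kinetic friction opposes the block's motion up the incline: f = μN = 0.26 × 11.472 = 2.983 N acting down the slope.
Newton's second law for the block (up-slope positive): T − 16.384 − 2.983 = 2 a. For the hanging counterweight (downward positive): 14.1 × 10 − T = 14.1 a.
Adding the two equations eliminates T: 121.633 = 16.1 a, so a = 7.5548 m/s².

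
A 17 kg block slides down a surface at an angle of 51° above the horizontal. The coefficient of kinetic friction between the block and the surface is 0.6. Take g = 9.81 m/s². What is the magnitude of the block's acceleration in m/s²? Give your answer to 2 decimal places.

3.92 m/s²

Resolving the weight along the incline: the component pulling the block down the slope is mg sin 51° = 17 × 9.81 × 0.7771 = 129.597 N, and the normal force is N = mg cos 51° = 17 × 9.81 × 0.6293 = 104.948 N.
Kinetic friction acts up the slope with magnitude f = μN = 0.6 × 104.948 = 62.969 N.
Net force along the incline is 129.597 − 62.969 = 66.628 N, so a = 66.628 / 17 = 3.9193 m/s².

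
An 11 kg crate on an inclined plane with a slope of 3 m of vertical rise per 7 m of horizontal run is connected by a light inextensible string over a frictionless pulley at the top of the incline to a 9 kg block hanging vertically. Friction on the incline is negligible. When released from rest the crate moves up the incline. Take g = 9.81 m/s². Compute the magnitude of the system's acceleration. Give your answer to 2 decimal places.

For the crate on the incline: the weight component along the slope is m₁g sin 23.20° = 11 × 9.81 × 0.3939 = 42.506 N and the normal force is N = m₁g cos 23.20° = 99.185 N.
Newton's second law for the crate (up-slope positive): T − 42.506 = 11 a. For the hanging block (downward positive): 9 × 9.81 − T = 9 a.
Adding the two equations eliminates T: 45.784 = 20 a, so a = 2.2892 m/s².

2.29 m/s²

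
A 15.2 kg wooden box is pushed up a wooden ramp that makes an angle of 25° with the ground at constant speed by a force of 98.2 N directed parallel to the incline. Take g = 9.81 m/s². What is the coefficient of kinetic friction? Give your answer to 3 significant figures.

0.260

At constant speed ΣF = 0 along the incline. The applied 98.2 N acts up the slope; the weight component mg sin 25° = 63.017 N and kinetic friction μN both act down the slope.
So 98.2 = 63.017 + μ × 135.141, giving μ = (98.2 − 63.017) / 135.141 = 0.2603.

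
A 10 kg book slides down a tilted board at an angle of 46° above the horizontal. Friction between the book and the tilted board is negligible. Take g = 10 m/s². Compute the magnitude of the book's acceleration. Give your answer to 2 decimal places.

Resolving the weight along the incline: the component pulling the book down the slope is mg sin 46° = 10 × 10 × 0.7193 = 71.930 N, and the normal force is N = mg cos 46° = 10 × 10 × 0.6947 = 69.470 N.
With no friction the net force along the incline is 71.930 N, so a = g sin 46° = 71.930 / 10 = 7.1930 m/s².

7.19 m/s²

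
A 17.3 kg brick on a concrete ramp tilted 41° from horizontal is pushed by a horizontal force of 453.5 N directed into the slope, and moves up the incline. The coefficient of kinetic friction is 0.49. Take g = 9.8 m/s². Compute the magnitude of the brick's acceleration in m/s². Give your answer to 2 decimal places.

1.30 m/s²

The horizontal push has components F cos 41° = 453.5 × 0.7547 = 342.256 N up the incline and F sin 41° = 453.5 × 0.6561 = 297.541 N pressing into the surface.
The normal force is therefore N = mg cos 41° + F sin 41° = 127.952 + 297.541 = 425.493 N, and kinetic friction down the slope is μN = 0.49 × 425.493 = 208.492 N.
Along the incline: F cos 41° − mg sin 41° − μN = ma, so 342.256 − 111.235 − 208.492 = 17.3 a, giving a = 1.3023 m/s².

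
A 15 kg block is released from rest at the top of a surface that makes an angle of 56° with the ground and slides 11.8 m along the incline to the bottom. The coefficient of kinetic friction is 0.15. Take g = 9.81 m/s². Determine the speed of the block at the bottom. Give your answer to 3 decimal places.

The weight component along the incline is mg sin 56° = 121.993 N and the normal force is N = mg cos 56° = 82.285 N.
Friction up the slope is f = μN = 0.15 × 82.285 = 12.343 N, so the net downslope force is 121.993 − 12.343 = 109.650 N and a = 109.650 / 15 = 7.3100 m/s².
Starting from rest over a distance of 11.8 m, v² = 2aL = 2 × 7.3100 × 11.8 = 172.5160, so v = 13.1345 m/s.

13.135 m/s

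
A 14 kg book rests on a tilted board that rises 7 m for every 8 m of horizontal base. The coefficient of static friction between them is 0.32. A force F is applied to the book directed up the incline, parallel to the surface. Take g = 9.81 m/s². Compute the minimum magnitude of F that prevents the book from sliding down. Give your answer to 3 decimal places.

57.364 N

The normal force is N = mg cos 41.19° = 103.359 N. With F at its minimum the book is on the verge of sliding down, so static friction is at its maximum μ_s N = 0.32 × 103.359 = 33.075 N and acts up the slope.
Equilibrium along the incline: F + μ_s N = mg sin 41.19°, so F = 90.439 − 33.075 = 57.364 N.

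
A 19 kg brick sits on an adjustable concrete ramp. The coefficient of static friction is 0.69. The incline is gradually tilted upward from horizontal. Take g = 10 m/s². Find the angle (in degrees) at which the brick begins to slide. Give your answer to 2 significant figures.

At the threshold of sliding, static friction is at its maximum μ_s N and exactly balances the weight component along the incline: mg sin θ = μ_s mg cos θ.
Hence tan θ = μ_s = 0.69, so θ = arctan(0.69) = 34.6057°.

35°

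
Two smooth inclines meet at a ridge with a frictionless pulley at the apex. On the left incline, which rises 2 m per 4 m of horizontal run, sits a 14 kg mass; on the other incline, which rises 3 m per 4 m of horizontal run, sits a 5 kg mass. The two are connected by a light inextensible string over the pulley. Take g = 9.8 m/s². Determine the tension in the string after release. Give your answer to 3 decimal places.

37.810 N

Resolve each weight along its own incline: the 14 kg mass has component 14 × 9.8 × sin 26.57° = 61.358 N down its slope, and the 5 kg mass has 5 × 9.8 × sin 36.87° = 29.400 N down its slope.
The 14 kg side's 61.358 N exceeds the other side's 29.400 N, so that mass slides down and the 5 kg mass slides up. Taking that direction as positive, Newton's second law for the whole system gives 61.358 − 29.400 = (14 + 5) a, so a = 31.958 / 19 = 1.6820 m/s².
For the 5 kg mass (up-slope positive): T − 29.400 = 5 × 1.6820, so T = 37.810 N.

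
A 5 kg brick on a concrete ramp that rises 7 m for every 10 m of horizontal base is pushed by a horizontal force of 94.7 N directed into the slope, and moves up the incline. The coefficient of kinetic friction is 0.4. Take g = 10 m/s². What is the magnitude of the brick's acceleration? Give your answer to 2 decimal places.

The horizontal push has components F cos 34.99° = 94.7 × 0.8192 = 77.578 N up the incline and F sin 34.99° = 94.7 × 0.5735 = 54.310 N pressing into the surface.
The normal force is therefore N = mg cos 34.99° + F sin 34.99° = 40.960 + 54.310 = 95.270 N, and kinetic friction down the slope is μN = 0.4 × 95.270 = 38.108 N.
Along the incline: F cos 34.99° − mg sin 34.99° − μN = ma, so 77.578 − 28.675 − 38.108 = 5 a, giving a = 2.1590 m/s².

2.16 m/s²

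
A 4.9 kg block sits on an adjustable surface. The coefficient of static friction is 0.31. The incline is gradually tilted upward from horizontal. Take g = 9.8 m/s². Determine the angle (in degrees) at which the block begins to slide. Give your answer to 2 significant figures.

17°

At the threshold of sliding, static friction is at its maximum μ_s N and exactly balances the weight component along the incline: mg sin θ = μ_s mg cos θ.
Hence tan θ = μ_s = 0.31, so θ = arctan(0.31) = 17.2234°.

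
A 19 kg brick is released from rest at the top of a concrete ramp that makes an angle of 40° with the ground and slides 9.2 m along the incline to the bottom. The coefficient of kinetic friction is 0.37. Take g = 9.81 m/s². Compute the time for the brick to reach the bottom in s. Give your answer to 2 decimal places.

The weight component along the incline is mg sin 40° = 119.809 N and the normal force is N = mg cos 40° = 142.783 N.
Friction up the slope is f = μN = 0.37 × 142.783 = 52.830 N, so the net downslope force is 119.809 − 52.830 = 66.979 N and a = 66.979 / 19 = 3.5252 m/s².
Starting from rest, L = ½at², so t = √(2L/a) = √(2 × 9.2 / 3.5252) = 2.2846 s.

2.28 s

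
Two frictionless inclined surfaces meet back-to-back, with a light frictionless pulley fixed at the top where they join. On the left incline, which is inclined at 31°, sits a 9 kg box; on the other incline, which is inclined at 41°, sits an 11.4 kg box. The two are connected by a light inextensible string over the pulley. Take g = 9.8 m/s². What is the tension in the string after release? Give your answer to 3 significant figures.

57.7 N

Resolve each weight along its own incline: the 9 kg mass has component 9 × 9.8 × sin 31° = 45.426 N down its slope, and the 11.4 kg mass has 11.4 × 9.8 × sin 41° = 73.295 N down its slope.
The 11.4 kg side's 73.295 N exceeds the other side's 45.426 N, so that mass slides down and the 9 kg mass slides up. Taking that direction as positive, Newton's second law for the whole system gives 73.295 − 45.426 = (9 + 11.4) a, so a = 27.869 / 20.4 = 1.3661 m/s².
For the 9 kg mass (up-slope positive): T − 45.426 = 9 × 1.3661, so T = 57.721 N.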